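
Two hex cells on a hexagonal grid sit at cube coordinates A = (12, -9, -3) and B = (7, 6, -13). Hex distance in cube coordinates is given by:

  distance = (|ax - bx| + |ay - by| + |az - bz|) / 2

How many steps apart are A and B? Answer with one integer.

|ax - bx| = |12 - 7| = 5
|ay - by| = |-9 - 6| = 15
|az - bz| = |-3 - (-13)| = 10
distance = (5 + 15 + 10) / 2 = 30 / 2 = 15

Answer: 15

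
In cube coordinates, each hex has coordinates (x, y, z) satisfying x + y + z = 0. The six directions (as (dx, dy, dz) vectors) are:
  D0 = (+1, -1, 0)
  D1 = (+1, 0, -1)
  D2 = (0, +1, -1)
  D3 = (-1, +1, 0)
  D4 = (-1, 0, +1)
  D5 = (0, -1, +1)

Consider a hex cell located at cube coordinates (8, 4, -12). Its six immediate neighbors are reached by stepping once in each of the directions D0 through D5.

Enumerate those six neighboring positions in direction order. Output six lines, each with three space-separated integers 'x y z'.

Center: (8, 4, -12). Add each direction:
  D0: (8, 4, -12) + (1, -1, 0) = (9, 3, -12)
  D1: (8, 4, -12) + (1, 0, -1) = (9, 4, -13)
  D2: (8, 4, -12) + (0, 1, -1) = (8, 5, -13)
  D3: (8, 4, -12) + (-1, 1, 0) = (7, 5, -12)
  D4: (8, 4, -12) + (-1, 0, 1) = (7, 4, -11)
  D5: (8, 4, -12) + (0, -1, 1) = (8, 3, -11)

Answer: 9 3 -12
9 4 -13
8 5 -13
7 5 -12
7 4 -11
8 3 -11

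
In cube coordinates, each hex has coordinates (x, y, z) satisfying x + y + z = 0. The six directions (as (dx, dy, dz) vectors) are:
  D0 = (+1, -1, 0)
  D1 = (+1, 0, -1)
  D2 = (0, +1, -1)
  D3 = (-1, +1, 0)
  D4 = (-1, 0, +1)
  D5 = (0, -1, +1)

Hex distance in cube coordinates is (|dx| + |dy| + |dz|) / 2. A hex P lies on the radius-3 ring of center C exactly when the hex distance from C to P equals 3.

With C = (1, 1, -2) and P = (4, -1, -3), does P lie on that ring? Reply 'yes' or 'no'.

Answer: yes

Derivation:
|px - cx| = |4 - 1| = 3
|py - cy| = |-1 - 1| = 2
|pz - cz| = |-3 - (-2)| = 1
distance = (3+2+1)/2 = 6/2 = 3
radius = 3; distance == radius -> yes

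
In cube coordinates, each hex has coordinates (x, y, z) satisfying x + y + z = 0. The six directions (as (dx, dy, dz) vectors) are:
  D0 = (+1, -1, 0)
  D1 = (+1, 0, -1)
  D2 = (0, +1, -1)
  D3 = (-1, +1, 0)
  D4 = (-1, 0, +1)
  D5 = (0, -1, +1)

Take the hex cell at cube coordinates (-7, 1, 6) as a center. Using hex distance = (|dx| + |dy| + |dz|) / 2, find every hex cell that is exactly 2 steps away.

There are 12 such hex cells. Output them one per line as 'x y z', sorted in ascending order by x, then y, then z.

Walk ring at distance 2 from (-7, 1, 6):
Start at center + D4*2 = (-9, 1, 8)
  hex 0: (-9, 1, 8)
  hex 1: (-8, 0, 8)
  hex 2: (-7, -1, 8)
  hex 3: (-6, -1, 7)
  hex 4: (-5, -1, 6)
  hex 5: (-5, 0, 5)
  hex 6: (-5, 1, 4)
  hex 7: (-6, 2, 4)
  hex 8: (-7, 3, 4)
  hex 9: (-8, 3, 5)
  hex 10: (-9, 3, 6)
  hex 11: (-9, 2, 7)
Sorted: 12 hexes.

Answer: -9 1 8
-9 2 7
-9 3 6
-8 0 8
-8 3 5
-7 -1 8
-7 3 4
-6 -1 7
-6 2 4
-5 -1 6
-5 0 5
-5 1 4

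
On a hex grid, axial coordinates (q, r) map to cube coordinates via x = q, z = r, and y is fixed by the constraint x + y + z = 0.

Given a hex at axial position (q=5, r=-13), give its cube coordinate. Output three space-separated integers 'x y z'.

Answer: 5 8 -13

Derivation:
x = q = 5
z = r = -13
y = -x - z = -(5) - (-13) = 8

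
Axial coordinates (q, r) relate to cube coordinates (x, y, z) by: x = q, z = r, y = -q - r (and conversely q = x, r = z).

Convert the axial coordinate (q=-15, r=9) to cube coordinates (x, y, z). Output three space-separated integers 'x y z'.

x = q = -15
z = r = 9
y = -x - z = -(-15) - (9) = 6

Answer: -15 6 9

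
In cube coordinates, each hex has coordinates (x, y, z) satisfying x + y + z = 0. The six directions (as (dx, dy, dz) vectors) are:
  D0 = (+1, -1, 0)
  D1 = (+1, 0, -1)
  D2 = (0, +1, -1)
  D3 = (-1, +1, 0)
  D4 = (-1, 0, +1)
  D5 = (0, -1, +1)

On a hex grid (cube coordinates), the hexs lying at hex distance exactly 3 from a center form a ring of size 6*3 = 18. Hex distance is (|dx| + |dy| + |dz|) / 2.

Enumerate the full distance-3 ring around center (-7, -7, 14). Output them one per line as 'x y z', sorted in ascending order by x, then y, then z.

Answer: -10 -7 17
-10 -6 16
-10 -5 15
-10 -4 14
-9 -8 17
-9 -4 13
-8 -9 17
-8 -4 12
-7 -10 17
-7 -4 11
-6 -10 16
-6 -5 11
-5 -10 15
-5 -6 11
-4 -10 14
-4 -9 13
-4 -8 12
-4 -7 11

Derivation:
Walk ring at distance 3 from (-7, -7, 14):
Start at center + D4*3 = (-10, -7, 17)
  hex 0: (-10, -7, 17)
  hex 1: (-9, -8, 17)
  hex 2: (-8, -9, 17)
  hex 3: (-7, -10, 17)
  hex 4: (-6, -10, 16)
  hex 5: (-5, -10, 15)
  hex 6: (-4, -10, 14)
  hex 7: (-4, -9, 13)
  hex 8: (-4, -8, 12)
  hex 9: (-4, -7, 11)
  hex 10: (-5, -6, 11)
  hex 11: (-6, -5, 11)
  hex 12: (-7, -4, 11)
  hex 13: (-8, -4, 12)
  hex 14: (-9, -4, 13)
  hex 15: (-10, -4, 14)
  hex 16: (-10, -5, 15)
  hex 17: (-10, -6, 16)
Sorted: 18 hexes.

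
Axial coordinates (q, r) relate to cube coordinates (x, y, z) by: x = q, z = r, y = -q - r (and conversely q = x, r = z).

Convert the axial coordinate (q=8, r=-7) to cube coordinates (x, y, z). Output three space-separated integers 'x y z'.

Answer: 8 -1 -7

Derivation:
x = q = 8
z = r = -7
y = -x - z = -(8) - (-7) = -1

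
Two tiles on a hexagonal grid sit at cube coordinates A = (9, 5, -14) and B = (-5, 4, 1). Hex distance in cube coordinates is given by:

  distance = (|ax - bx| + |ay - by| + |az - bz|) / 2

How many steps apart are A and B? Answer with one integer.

|ax - bx| = |9 - (-5)| = 14
|ay - by| = |5 - 4| = 1
|az - bz| = |-14 - 1| = 15
distance = (14 + 1 + 15) / 2 = 30 / 2 = 15

Answer: 15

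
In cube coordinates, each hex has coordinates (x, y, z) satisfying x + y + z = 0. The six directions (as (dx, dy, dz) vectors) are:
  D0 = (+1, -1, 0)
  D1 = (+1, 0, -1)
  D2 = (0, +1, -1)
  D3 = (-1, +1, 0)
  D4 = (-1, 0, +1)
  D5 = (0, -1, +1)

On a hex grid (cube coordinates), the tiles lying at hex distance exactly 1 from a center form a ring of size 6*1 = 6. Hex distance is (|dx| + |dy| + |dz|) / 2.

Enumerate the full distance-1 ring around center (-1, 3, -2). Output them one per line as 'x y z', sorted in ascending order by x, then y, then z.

Answer: -2 3 -1
-2 4 -2
-1 2 -1
-1 4 -3
0 2 -2
0 3 -3

Derivation:
Walk ring at distance 1 from (-1, 3, -2):
Start at center + D4*1 = (-2, 3, -1)
  hex 0: (-2, 3, -1)
  hex 1: (-1, 2, -1)
  hex 2: (0, 2, -2)
  hex 3: (0, 3, -3)
  hex 4: (-1, 4, -3)
  hex 5: (-2, 4, -2)
Sorted: 6 hexes.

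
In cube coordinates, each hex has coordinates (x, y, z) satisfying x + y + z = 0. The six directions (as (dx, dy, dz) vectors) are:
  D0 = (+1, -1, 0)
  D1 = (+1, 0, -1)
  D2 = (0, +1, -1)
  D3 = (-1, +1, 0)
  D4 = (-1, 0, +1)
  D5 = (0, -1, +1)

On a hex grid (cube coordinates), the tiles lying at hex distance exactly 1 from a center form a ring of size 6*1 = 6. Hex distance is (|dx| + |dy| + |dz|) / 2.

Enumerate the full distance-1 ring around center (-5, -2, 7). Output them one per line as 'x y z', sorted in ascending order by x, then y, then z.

Answer: -6 -2 8
-6 -1 7
-5 -3 8
-5 -1 6
-4 -3 7
-4 -2 6

Derivation:
Walk ring at distance 1 from (-5, -2, 7):
Start at center + D4*1 = (-6, -2, 8)
  hex 0: (-6, -2, 8)
  hex 1: (-5, -3, 8)
  hex 2: (-4, -3, 7)
  hex 3: (-4, -2, 6)
  hex 4: (-5, -1, 6)
  hex 5: (-6, -1, 7)
Sorted: 6 hexes.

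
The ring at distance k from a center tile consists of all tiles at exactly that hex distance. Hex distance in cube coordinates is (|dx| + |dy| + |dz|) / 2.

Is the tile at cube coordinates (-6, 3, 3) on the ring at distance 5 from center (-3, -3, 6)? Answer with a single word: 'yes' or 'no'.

Answer: no

Derivation:
|px - cx| = |-6 - (-3)| = 3
|py - cy| = |3 - (-3)| = 6
|pz - cz| = |3 - 6| = 3
distance = (3+6+3)/2 = 12/2 = 6
radius = 5; distance != radius -> no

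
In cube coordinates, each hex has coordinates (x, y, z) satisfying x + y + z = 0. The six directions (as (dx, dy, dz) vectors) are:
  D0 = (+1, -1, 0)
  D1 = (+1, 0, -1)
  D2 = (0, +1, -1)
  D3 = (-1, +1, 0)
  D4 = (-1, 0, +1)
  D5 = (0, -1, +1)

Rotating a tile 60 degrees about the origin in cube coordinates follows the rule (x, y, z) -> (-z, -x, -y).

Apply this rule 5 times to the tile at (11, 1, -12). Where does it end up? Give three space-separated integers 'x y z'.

Start: (11, 1, -12)
Step 1: (11, 1, -12) -> (-(-12), -(11), -(1)) = (12, -11, -1)
Step 2: (12, -11, -1) -> (-(-1), -(12), -(-11)) = (1, -12, 11)
Step 3: (1, -12, 11) -> (-(11), -(1), -(-12)) = (-11, -1, 12)
Step 4: (-11, -1, 12) -> (-(12), -(-11), -(-1)) = (-12, 11, 1)
Step 5: (-12, 11, 1) -> (-(1), -(-12), -(11)) = (-1, 12, -11)

Answer: -1 12 -11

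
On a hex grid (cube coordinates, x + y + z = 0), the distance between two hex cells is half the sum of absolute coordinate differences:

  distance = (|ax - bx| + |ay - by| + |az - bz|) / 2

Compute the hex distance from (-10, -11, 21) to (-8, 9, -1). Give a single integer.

Answer: 22

Derivation:
|ax - bx| = |-10 - (-8)| = 2
|ay - by| = |-11 - 9| = 20
|az - bz| = |21 - (-1)| = 22
distance = (2 + 20 + 22) / 2 = 44 / 2 = 22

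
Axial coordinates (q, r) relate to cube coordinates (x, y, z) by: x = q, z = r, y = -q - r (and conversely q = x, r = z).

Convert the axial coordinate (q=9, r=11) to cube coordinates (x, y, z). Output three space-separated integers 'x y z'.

Answer: 9 -20 11

Derivation:
x = q = 9
z = r = 11
y = -x - z = -(9) - (11) = -20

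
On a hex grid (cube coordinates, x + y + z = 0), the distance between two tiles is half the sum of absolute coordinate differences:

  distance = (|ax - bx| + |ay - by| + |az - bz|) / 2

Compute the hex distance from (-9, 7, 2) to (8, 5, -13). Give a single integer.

|ax - bx| = |-9 - 8| = 17
|ay - by| = |7 - 5| = 2
|az - bz| = |2 - (-13)| = 15
distance = (17 + 2 + 15) / 2 = 34 / 2 = 17

Answer: 17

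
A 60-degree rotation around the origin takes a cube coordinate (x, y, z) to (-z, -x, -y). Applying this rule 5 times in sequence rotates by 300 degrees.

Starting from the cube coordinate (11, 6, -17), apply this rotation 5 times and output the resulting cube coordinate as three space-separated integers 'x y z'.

Start: (11, 6, -17)
Step 1: (11, 6, -17) -> (-(-17), -(11), -(6)) = (17, -11, -6)
Step 2: (17, -11, -6) -> (-(-6), -(17), -(-11)) = (6, -17, 11)
Step 3: (6, -17, 11) -> (-(11), -(6), -(-17)) = (-11, -6, 17)
Step 4: (-11, -6, 17) -> (-(17), -(-11), -(-6)) = (-17, 11, 6)
Step 5: (-17, 11, 6) -> (-(6), -(-17), -(11)) = (-6, 17, -11)

Answer: -6 17 -11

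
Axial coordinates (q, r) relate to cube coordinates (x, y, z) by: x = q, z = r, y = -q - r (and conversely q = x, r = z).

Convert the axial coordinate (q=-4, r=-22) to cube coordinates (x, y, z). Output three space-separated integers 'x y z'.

Answer: -4 26 -22

Derivation:
x = q = -4
z = r = -22
y = -x - z = -(-4) - (-22) = 26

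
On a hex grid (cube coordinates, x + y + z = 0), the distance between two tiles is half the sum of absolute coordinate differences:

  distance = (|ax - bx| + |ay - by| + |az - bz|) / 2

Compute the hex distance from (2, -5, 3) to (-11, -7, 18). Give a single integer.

|ax - bx| = |2 - (-11)| = 13
|ay - by| = |-5 - (-7)| = 2
|az - bz| = |3 - 18| = 15
distance = (13 + 2 + 15) / 2 = 30 / 2 = 15

Answer: 15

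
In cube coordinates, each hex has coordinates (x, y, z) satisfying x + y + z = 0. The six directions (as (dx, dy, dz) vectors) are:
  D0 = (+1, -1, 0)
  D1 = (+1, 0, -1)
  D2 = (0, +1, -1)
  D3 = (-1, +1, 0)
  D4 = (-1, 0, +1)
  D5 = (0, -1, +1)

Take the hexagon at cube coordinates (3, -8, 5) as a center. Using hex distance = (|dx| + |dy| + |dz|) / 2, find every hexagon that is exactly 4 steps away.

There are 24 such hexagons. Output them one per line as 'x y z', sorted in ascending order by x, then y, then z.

Answer: -1 -8 9
-1 -7 8
-1 -6 7
-1 -5 6
-1 -4 5
0 -9 9
0 -4 4
1 -10 9
1 -4 3
2 -11 9
2 -4 2
3 -12 9
3 -4 1
4 -12 8
4 -5 1
5 -12 7
5 -6 1
6 -12 6
6 -7 1
7 -12 5
7 -11 4
7 -10 3
7 -9 2
7 -8 1

Derivation:
Walk ring at distance 4 from (3, -8, 5):
Start at center + D4*4 = (-1, -8, 9)
  hex 0: (-1, -8, 9)
  hex 1: (0, -9, 9)
  hex 2: (1, -10, 9)
  hex 3: (2, -11, 9)
  hex 4: (3, -12, 9)
  hex 5: (4, -12, 8)
  hex 6: (5, -12, 7)
  hex 7: (6, -12, 6)
  hex 8: (7, -12, 5)
  hex 9: (7, -11, 4)
  hex 10: (7, -10, 3)
  hex 11: (7, -9, 2)
  hex 12: (7, -8, 1)
  hex 13: (6, -7, 1)
  hex 14: (5, -6, 1)
  hex 15: (4, -5, 1)
  hex 16: (3, -4, 1)
  hex 17: (2, -4, 2)
  hex 18: (1, -4, 3)
  hex 19: (0, -4, 4)
  hex 20: (-1, -4, 5)
  hex 21: (-1, -5, 6)
  hex 22: (-1, -6, 7)
  hex 23: (-1, -7, 8)
Sorted: 24 hexes.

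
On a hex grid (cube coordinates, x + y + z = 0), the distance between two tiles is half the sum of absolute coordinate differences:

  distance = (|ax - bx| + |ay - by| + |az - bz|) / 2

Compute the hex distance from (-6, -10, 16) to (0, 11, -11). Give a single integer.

Answer: 27

Derivation:
|ax - bx| = |-6 - 0| = 6
|ay - by| = |-10 - 11| = 21
|az - bz| = |16 - (-11)| = 27
distance = (6 + 21 + 27) / 2 = 54 / 2 = 27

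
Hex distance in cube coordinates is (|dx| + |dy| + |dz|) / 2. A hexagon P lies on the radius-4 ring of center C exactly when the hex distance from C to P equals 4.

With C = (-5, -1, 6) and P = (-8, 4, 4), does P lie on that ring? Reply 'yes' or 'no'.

|px - cx| = |-8 - (-5)| = 3
|py - cy| = |4 - (-1)| = 5
|pz - cz| = |4 - 6| = 2
distance = (3+5+2)/2 = 10/2 = 5
radius = 4; distance != radius -> no

Answer: no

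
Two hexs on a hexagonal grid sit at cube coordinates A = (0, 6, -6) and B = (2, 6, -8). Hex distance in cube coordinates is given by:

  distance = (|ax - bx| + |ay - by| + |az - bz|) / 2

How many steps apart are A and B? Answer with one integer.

Answer: 2

Derivation:
|ax - bx| = |0 - 2| = 2
|ay - by| = |6 - 6| = 0
|az - bz| = |-6 - (-8)| = 2
distance = (2 + 0 + 2) / 2 = 4 / 2 = 2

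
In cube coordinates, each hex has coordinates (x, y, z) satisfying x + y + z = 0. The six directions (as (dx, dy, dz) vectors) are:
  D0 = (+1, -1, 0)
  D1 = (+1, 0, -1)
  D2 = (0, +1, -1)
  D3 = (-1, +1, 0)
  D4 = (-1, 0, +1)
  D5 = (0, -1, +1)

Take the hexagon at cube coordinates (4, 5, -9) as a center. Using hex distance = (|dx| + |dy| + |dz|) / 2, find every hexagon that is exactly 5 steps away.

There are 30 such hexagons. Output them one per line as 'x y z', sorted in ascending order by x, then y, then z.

Answer: -1 5 -4
-1 6 -5
-1 7 -6
-1 8 -7
-1 9 -8
-1 10 -9
0 4 -4
0 10 -10
1 3 -4
1 10 -11
2 2 -4
2 10 -12
3 1 -4
3 10 -13
4 0 -4
4 10 -14
5 0 -5
5 9 -14
6 0 -6
6 8 -14
7 0 -7
7 7 -14
8 0 -8
8 6 -14
9 0 -9
9 1 -10
9 2 -11
9 3 -12
9 4 -13
9 5 -14

Derivation:
Walk ring at distance 5 from (4, 5, -9):
Start at center + D4*5 = (-1, 5, -4)
  hex 0: (-1, 5, -4)
  hex 1: (0, 4, -4)
  hex 2: (1, 3, -4)
  hex 3: (2, 2, -4)
  hex 4: (3, 1, -4)
  hex 5: (4, 0, -4)
  hex 6: (5, 0, -5)
  hex 7: (6, 0, -6)
  hex 8: (7, 0, -7)
  hex 9: (8, 0, -8)
  hex 10: (9, 0, -9)
  hex 11: (9, 1, -10)
  hex 12: (9, 2, -11)
  hex 13: (9, 3, -12)
  hex 14: (9, 4, -13)
  hex 15: (9, 5, -14)
  hex 16: (8, 6, -14)
  hex 17: (7, 7, -14)
  hex 18: (6, 8, -14)
  hex 19: (5, 9, -14)
  hex 20: (4, 10, -14)
  hex 21: (3, 10, -13)
  hex 22: (2, 10, -12)
  hex 23: (1, 10, -11)
  hex 24: (0, 10, -10)
  hex 25: (-1, 10, -9)
  hex 26: (-1, 9, -8)
  hex 27: (-1, 8, -7)
  hex 28: (-1, 7, -6)
  hex 29: (-1, 6, -5)
Sorted: 30 hexes.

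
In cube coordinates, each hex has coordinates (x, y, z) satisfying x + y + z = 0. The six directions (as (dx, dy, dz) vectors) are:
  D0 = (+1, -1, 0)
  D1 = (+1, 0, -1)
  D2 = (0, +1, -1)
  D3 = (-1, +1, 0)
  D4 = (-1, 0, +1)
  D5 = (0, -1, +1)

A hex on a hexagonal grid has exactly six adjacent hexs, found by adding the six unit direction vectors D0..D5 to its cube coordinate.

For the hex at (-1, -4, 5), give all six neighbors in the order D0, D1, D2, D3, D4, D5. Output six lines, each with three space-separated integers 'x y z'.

Answer: 0 -5 5
0 -4 4
-1 -3 4
-2 -3 5
-2 -4 6
-1 -5 6

Derivation:
Center: (-1, -4, 5). Add each direction:
  D0: (-1, -4, 5) + (1, -1, 0) = (0, -5, 5)
  D1: (-1, -4, 5) + (1, 0, -1) = (0, -4, 4)
  D2: (-1, -4, 5) + (0, 1, -1) = (-1, -3, 4)
  D3: (-1, -4, 5) + (-1, 1, 0) = (-2, -3, 5)
  D4: (-1, -4, 5) + (-1, 0, 1) = (-2, -4, 6)
  D5: (-1, -4, 5) + (0, -1, 1) = (-1, -5, 6)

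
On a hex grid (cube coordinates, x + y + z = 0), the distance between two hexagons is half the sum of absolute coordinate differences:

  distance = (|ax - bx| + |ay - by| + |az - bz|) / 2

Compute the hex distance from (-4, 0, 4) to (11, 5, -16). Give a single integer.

|ax - bx| = |-4 - 11| = 15
|ay - by| = |0 - 5| = 5
|az - bz| = |4 - (-16)| = 20
distance = (15 + 5 + 20) / 2 = 40 / 2 = 20

Answer: 20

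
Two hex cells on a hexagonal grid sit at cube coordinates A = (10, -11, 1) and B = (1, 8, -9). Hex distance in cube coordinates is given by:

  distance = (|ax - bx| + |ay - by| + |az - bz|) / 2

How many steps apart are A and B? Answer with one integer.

|ax - bx| = |10 - 1| = 9
|ay - by| = |-11 - 8| = 19
|az - bz| = |1 - (-9)| = 10
distance = (9 + 19 + 10) / 2 = 38 / 2 = 19

Answer: 19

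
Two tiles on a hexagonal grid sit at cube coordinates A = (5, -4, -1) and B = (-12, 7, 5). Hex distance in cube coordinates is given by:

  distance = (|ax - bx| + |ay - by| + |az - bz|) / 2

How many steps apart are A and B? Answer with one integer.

Answer: 17

Derivation:
|ax - bx| = |5 - (-12)| = 17
|ay - by| = |-4 - 7| = 11
|az - bz| = |-1 - 5| = 6
distance = (17 + 11 + 6) / 2 = 34 / 2 = 17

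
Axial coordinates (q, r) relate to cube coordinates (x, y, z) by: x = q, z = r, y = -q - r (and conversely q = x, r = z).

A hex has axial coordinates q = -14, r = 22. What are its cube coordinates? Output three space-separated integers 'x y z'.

x = q = -14
z = r = 22
y = -x - z = -(-14) - (22) = -8

Answer: -14 -8 22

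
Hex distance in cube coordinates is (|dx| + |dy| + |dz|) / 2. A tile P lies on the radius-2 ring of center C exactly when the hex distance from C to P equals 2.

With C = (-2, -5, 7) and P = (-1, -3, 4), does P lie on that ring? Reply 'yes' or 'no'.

|px - cx| = |-1 - (-2)| = 1
|py - cy| = |-3 - (-5)| = 2
|pz - cz| = |4 - 7| = 3
distance = (1+2+3)/2 = 6/2 = 3
radius = 2; distance != radius -> no

Answer: no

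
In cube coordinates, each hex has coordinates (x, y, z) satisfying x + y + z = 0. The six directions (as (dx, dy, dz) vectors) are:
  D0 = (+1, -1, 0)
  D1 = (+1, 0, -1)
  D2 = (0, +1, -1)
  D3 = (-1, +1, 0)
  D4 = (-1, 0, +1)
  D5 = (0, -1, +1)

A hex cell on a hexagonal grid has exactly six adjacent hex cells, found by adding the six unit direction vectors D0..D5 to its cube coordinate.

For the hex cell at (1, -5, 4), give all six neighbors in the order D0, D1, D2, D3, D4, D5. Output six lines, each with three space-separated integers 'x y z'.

Answer: 2 -6 4
2 -5 3
1 -4 3
0 -4 4
0 -5 5
1 -6 5

Derivation:
Center: (1, -5, 4). Add each direction:
  D0: (1, -5, 4) + (1, -1, 0) = (2, -6, 4)
  D1: (1, -5, 4) + (1, 0, -1) = (2, -5, 3)
  D2: (1, -5, 4) + (0, 1, -1) = (1, -4, 3)
  D3: (1, -5, 4) + (-1, 1, 0) = (0, -4, 4)
  D4: (1, -5, 4) + (-1, 0, 1) = (0, -5, 5)
  D5: (1, -5, 4) + (0, -1, 1) = (1, -6, 5)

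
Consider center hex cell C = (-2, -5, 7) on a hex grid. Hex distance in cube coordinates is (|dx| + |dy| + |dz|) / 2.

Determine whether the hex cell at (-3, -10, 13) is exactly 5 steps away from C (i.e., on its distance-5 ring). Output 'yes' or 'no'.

|px - cx| = |-3 - (-2)| = 1
|py - cy| = |-10 - (-5)| = 5
|pz - cz| = |13 - 7| = 6
distance = (1+5+6)/2 = 12/2 = 6
radius = 5; distance != radius -> no

Answer: no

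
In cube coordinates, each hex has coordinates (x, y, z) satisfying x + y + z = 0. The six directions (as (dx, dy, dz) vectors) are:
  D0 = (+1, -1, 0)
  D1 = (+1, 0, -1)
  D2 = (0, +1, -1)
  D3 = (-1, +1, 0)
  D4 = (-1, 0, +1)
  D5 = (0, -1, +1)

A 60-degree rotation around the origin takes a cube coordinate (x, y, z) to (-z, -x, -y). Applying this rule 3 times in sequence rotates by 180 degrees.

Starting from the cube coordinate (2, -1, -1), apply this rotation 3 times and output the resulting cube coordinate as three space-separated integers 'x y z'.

Start: (2, -1, -1)
Step 1: (2, -1, -1) -> (-(-1), -(2), -(-1)) = (1, -2, 1)
Step 2: (1, -2, 1) -> (-(1), -(1), -(-2)) = (-1, -1, 2)
Step 3: (-1, -1, 2) -> (-(2), -(-1), -(-1)) = (-2, 1, 1)

Answer: -2 1 1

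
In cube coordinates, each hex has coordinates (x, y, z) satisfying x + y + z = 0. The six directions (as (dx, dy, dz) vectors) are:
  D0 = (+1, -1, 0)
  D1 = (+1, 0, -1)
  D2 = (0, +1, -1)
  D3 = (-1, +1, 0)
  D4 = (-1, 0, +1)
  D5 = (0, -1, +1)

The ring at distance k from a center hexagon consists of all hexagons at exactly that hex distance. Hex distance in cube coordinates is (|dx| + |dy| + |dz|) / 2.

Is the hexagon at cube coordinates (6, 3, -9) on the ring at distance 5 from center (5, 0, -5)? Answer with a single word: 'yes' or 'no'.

|px - cx| = |6 - 5| = 1
|py - cy| = |3 - 0| = 3
|pz - cz| = |-9 - (-5)| = 4
distance = (1+3+4)/2 = 8/2 = 4
radius = 5; distance != radius -> no

Answer: no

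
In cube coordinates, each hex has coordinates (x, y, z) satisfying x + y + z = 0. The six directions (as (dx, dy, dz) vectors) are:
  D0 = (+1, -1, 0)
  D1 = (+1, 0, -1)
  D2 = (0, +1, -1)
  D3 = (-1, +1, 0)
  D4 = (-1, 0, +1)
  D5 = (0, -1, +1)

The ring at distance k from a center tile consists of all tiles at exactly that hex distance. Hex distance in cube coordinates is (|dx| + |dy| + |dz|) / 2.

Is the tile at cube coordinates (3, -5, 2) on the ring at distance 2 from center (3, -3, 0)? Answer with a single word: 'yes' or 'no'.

|px - cx| = |3 - 3| = 0
|py - cy| = |-5 - (-3)| = 2
|pz - cz| = |2 - 0| = 2
distance = (0+2+2)/2 = 4/2 = 2
radius = 2; distance == radius -> yes

Answer: yes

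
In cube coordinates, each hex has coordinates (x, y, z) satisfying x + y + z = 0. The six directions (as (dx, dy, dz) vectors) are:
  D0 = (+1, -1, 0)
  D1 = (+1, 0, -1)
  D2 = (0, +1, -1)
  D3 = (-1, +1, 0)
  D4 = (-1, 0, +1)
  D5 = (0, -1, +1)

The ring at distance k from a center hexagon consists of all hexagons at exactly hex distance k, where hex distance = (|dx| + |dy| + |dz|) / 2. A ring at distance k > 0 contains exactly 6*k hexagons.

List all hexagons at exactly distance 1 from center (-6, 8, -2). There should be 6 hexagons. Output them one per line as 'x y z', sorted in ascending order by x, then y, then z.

Walk ring at distance 1 from (-6, 8, -2):
Start at center + D4*1 = (-7, 8, -1)
  hex 0: (-7, 8, -1)
  hex 1: (-6, 7, -1)
  hex 2: (-5, 7, -2)
  hex 3: (-5, 8, -3)
  hex 4: (-6, 9, -3)
  hex 5: (-7, 9, -2)
Sorted: 6 hexes.

Answer: -7 8 -1
-7 9 -2
-6 7 -1
-6 9 -3
-5 7 -2
-5 8 -3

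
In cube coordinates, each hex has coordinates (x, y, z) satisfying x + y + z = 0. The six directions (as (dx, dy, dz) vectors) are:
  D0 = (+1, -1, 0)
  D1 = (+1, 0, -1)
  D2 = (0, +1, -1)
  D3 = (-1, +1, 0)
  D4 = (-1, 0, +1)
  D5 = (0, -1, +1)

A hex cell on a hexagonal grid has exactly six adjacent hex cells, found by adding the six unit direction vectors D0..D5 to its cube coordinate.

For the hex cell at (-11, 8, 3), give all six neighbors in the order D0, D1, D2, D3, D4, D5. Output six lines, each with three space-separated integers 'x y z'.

Center: (-11, 8, 3). Add each direction:
  D0: (-11, 8, 3) + (1, -1, 0) = (-10, 7, 3)
  D1: (-11, 8, 3) + (1, 0, -1) = (-10, 8, 2)
  D2: (-11, 8, 3) + (0, 1, -1) = (-11, 9, 2)
  D3: (-11, 8, 3) + (-1, 1, 0) = (-12, 9, 3)
  D4: (-11, 8, 3) + (-1, 0, 1) = (-12, 8, 4)
  D5: (-11, 8, 3) + (0, -1, 1) = (-11, 7, 4)

Answer: -10 7 3
-10 8 2
-11 9 2
-12 9 3
-12 8 4
-11 7 4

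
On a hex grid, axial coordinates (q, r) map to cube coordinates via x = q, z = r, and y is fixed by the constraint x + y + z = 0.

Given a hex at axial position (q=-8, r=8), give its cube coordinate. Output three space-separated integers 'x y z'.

Answer: -8 0 8

Derivation:
x = q = -8
z = r = 8
y = -x - z = -(-8) - (8) = 0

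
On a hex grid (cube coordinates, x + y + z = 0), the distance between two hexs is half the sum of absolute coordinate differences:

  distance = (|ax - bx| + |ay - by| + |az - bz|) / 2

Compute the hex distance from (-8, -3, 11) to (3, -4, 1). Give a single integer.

Answer: 11

Derivation:
|ax - bx| = |-8 - 3| = 11
|ay - by| = |-3 - (-4)| = 1
|az - bz| = |11 - 1| = 10
distance = (11 + 1 + 10) / 2 = 22 / 2 = 11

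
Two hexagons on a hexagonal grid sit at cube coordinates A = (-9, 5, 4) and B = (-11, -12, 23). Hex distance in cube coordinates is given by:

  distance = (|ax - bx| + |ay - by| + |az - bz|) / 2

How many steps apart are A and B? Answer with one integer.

Answer: 19

Derivation:
|ax - bx| = |-9 - (-11)| = 2
|ay - by| = |5 - (-12)| = 17
|az - bz| = |4 - 23| = 19
distance = (2 + 17 + 19) / 2 = 38 / 2 = 19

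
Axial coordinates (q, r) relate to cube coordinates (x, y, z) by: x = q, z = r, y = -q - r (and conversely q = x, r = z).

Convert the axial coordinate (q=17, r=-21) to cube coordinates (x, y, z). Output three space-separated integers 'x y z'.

Answer: 17 4 -21

Derivation:
x = q = 17
z = r = -21
y = -x - z = -(17) - (-21) = 4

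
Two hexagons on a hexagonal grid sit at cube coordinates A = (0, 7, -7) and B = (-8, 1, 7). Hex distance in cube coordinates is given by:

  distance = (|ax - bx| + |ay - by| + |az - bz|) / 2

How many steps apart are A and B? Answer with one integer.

|ax - bx| = |0 - (-8)| = 8
|ay - by| = |7 - 1| = 6
|az - bz| = |-7 - 7| = 14
distance = (8 + 6 + 14) / 2 = 28 / 2 = 14

Answer: 14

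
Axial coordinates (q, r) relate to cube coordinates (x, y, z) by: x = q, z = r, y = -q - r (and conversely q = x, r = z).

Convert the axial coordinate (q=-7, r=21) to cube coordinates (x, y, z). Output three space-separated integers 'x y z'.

x = q = -7
z = r = 21
y = -x - z = -(-7) - (21) = -14

Answer: -7 -14 21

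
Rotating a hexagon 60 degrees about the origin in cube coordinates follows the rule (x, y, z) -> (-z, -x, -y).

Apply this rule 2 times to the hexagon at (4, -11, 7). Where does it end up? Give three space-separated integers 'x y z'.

Answer: -11 7 4

Derivation:
Start: (4, -11, 7)
Step 1: (4, -11, 7) -> (-(7), -(4), -(-11)) = (-7, -4, 11)
Step 2: (-7, -4, 11) -> (-(11), -(-7), -(-4)) = (-11, 7, 4)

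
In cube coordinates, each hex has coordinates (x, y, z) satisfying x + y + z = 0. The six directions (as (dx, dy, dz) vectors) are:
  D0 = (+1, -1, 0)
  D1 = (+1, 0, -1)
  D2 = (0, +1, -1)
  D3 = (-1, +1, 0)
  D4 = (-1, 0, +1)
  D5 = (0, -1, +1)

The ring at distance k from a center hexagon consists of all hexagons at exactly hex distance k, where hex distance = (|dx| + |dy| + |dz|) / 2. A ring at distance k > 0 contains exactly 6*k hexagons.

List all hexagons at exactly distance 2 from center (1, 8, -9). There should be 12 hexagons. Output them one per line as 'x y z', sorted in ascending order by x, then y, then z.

Answer: -1 8 -7
-1 9 -8
-1 10 -9
0 7 -7
0 10 -10
1 6 -7
1 10 -11
2 6 -8
2 9 -11
3 6 -9
3 7 -10
3 8 -11

Derivation:
Walk ring at distance 2 from (1, 8, -9):
Start at center + D4*2 = (-1, 8, -7)
  hex 0: (-1, 8, -7)
  hex 1: (0, 7, -7)
  hex 2: (1, 6, -7)
  hex 3: (2, 6, -8)
  hex 4: (3, 6, -9)
  hex 5: (3, 7, -10)
  hex 6: (3, 8, -11)
  hex 7: (2, 9, -11)
  hex 8: (1, 10, -11)
  hex 9: (0, 10, -10)
  hex 10: (-1, 10, -9)
  hex 11: (-1, 9, -8)
Sorted: 12 hexes.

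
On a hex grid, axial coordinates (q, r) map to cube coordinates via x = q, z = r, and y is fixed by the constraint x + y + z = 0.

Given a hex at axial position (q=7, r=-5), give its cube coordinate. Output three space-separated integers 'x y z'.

Answer: 7 -2 -5

Derivation:
x = q = 7
z = r = -5
y = -x - z = -(7) - (-5) = -2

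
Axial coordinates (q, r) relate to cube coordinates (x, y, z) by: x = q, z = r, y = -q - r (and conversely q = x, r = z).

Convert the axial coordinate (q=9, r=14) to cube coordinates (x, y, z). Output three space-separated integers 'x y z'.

x = q = 9
z = r = 14
y = -x - z = -(9) - (14) = -23

Answer: 9 -23 14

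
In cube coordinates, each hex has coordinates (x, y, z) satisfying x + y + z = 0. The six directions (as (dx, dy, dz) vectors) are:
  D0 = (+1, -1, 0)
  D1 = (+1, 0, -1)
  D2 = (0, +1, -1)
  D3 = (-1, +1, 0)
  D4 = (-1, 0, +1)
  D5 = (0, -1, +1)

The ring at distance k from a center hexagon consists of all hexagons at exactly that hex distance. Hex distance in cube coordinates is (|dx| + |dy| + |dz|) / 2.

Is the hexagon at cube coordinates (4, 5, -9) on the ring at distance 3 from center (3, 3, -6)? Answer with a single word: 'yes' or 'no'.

|px - cx| = |4 - 3| = 1
|py - cy| = |5 - 3| = 2
|pz - cz| = |-9 - (-6)| = 3
distance = (1+2+3)/2 = 6/2 = 3
radius = 3; distance == radius -> yes

Answer: yes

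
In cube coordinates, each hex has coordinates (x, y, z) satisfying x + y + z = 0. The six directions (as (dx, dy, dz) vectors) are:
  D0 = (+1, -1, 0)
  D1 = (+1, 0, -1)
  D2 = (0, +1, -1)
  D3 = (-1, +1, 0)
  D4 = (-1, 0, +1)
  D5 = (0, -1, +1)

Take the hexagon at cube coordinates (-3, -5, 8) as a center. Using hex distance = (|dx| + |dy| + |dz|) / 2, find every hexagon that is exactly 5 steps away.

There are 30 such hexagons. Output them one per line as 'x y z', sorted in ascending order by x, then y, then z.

Answer: -8 -5 13
-8 -4 12
-8 -3 11
-8 -2 10
-8 -1 9
-8 0 8
-7 -6 13
-7 0 7
-6 -7 13
-6 0 6
-5 -8 13
-5 0 5
-4 -9 13
-4 0 4
-3 -10 13
-3 0 3
-2 -10 12
-2 -1 3
-1 -10 11
-1 -2 3
0 -10 10
0 -3 3
1 -10 9
1 -4 3
2 -10 8
2 -9 7
2 -8 6
2 -7 5
2 -6 4
2 -5 3

Derivation:
Walk ring at distance 5 from (-3, -5, 8):
Start at center + D4*5 = (-8, -5, 13)
  hex 0: (-8, -5, 13)
  hex 1: (-7, -6, 13)
  hex 2: (-6, -7, 13)
  hex 3: (-5, -8, 13)
  hex 4: (-4, -9, 13)
  hex 5: (-3, -10, 13)
  hex 6: (-2, -10, 12)
  hex 7: (-1, -10, 11)
  hex 8: (0, -10, 10)
  hex 9: (1, -10, 9)
  hex 10: (2, -10, 8)
  hex 11: (2, -9, 7)
  hex 12: (2, -8, 6)
  hex 13: (2, -7, 5)
  hex 14: (2, -6, 4)
  hex 15: (2, -5, 3)
  hex 16: (1, -4, 3)
  hex 17: (0, -3, 3)
  hex 18: (-1, -2, 3)
  hex 19: (-2, -1, 3)
  hex 20: (-3, 0, 3)
  hex 21: (-4, 0, 4)
  hex 22: (-5, 0, 5)
  hex 23: (-6, 0, 6)
  hex 24: (-7, 0, 7)
  hex 25: (-8, 0, 8)
  hex 26: (-8, -1, 9)
  hex 27: (-8, -2, 10)
  hex 28: (-8, -3, 11)
  hex 29: (-8, -4, 12)
Sorted: 30 hexes.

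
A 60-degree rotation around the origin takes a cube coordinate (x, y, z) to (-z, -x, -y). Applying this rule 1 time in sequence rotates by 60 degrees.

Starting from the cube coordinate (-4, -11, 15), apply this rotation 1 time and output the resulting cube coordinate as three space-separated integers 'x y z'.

Answer: -15 4 11

Derivation:
Start: (-4, -11, 15)
Step 1: (-4, -11, 15) -> (-(15), -(-4), -(-11)) = (-15, 4, 11)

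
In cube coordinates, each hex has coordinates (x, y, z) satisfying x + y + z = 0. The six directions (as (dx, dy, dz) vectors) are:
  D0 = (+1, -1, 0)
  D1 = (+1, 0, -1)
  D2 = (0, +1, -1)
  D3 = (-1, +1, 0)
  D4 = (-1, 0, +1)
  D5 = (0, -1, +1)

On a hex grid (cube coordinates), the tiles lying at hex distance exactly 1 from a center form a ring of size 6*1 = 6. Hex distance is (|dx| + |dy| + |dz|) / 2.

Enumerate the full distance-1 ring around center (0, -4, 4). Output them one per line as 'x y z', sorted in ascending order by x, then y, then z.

Answer: -1 -4 5
-1 -3 4
0 -5 5
0 -3 3
1 -5 4
1 -4 3

Derivation:
Walk ring at distance 1 from (0, -4, 4):
Start at center + D4*1 = (-1, -4, 5)
  hex 0: (-1, -4, 5)
  hex 1: (0, -5, 5)
  hex 2: (1, -5, 4)
  hex 3: (1, -4, 3)
  hex 4: (0, -3, 3)
  hex 5: (-1, -3, 4)
Sorted: 6 hexes.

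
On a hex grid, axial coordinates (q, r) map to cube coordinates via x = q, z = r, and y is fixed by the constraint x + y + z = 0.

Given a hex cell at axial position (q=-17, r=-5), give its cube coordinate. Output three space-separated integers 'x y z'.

x = q = -17
z = r = -5
y = -x - z = -(-17) - (-5) = 22

Answer: -17 22 -5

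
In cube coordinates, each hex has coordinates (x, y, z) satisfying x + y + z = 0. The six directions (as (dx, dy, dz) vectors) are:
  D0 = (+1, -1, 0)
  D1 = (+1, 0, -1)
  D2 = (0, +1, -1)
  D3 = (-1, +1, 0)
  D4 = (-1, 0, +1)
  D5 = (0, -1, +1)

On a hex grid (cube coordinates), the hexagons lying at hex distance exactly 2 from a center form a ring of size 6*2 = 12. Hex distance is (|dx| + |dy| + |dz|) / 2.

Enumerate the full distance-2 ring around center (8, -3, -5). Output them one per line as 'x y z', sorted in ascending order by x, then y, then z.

Walk ring at distance 2 from (8, -3, -5):
Start at center + D4*2 = (6, -3, -3)
  hex 0: (6, -3, -3)
  hex 1: (7, -4, -3)
  hex 2: (8, -5, -3)
  hex 3: (9, -5, -4)
  hex 4: (10, -5, -5)
  hex 5: (10, -4, -6)
  hex 6: (10, -3, -7)
  hex 7: (9, -2, -7)
  hex 8: (8, -1, -7)
  hex 9: (7, -1, -6)
  hex 10: (6, -1, -5)
  hex 11: (6, -2, -4)
Sorted: 12 hexes.

Answer: 6 -3 -3
6 -2 -4
6 -1 -5
7 -4 -3
7 -1 -6
8 -5 -3
8 -1 -7
9 -5 -4
9 -2 -7
10 -5 -5
10 -4 -6
10 -3 -7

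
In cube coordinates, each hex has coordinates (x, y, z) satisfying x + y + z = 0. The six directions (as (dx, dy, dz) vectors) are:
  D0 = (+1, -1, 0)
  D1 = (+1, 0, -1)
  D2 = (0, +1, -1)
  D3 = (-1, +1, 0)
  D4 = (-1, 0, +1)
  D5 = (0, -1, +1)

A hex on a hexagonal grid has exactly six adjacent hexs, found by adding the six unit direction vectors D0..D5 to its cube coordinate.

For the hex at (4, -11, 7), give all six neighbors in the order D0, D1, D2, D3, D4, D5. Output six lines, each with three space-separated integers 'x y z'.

Answer: 5 -12 7
5 -11 6
4 -10 6
3 -10 7
3 -11 8
4 -12 8

Derivation:
Center: (4, -11, 7). Add each direction:
  D0: (4, -11, 7) + (1, -1, 0) = (5, -12, 7)
  D1: (4, -11, 7) + (1, 0, -1) = (5, -11, 6)
  D2: (4, -11, 7) + (0, 1, -1) = (4, -10, 6)
  D3: (4, -11, 7) + (-1, 1, 0) = (3, -10, 7)
  D4: (4, -11, 7) + (-1, 0, 1) = (3, -11, 8)
  D5: (4, -11, 7) + (0, -1, 1) = (4, -12, 8)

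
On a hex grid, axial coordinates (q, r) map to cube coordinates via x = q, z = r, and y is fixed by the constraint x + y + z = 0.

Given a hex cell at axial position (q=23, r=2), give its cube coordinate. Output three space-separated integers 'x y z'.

x = q = 23
z = r = 2
y = -x - z = -(23) - (2) = -25

Answer: 23 -25 2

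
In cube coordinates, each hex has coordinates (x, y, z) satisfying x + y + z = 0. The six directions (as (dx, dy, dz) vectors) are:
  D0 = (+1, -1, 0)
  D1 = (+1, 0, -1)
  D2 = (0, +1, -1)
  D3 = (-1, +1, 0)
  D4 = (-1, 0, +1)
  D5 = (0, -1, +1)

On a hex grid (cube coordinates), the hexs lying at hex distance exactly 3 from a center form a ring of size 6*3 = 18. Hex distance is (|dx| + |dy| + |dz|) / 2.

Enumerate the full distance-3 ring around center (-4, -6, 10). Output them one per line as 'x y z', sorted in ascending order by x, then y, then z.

Answer: -7 -6 13
-7 -5 12
-7 -4 11
-7 -3 10
-6 -7 13
-6 -3 9
-5 -8 13
-5 -3 8
-4 -9 13
-4 -3 7
-3 -9 12
-3 -4 7
-2 -9 11
-2 -5 7
-1 -9 10
-1 -8 9
-1 -7 8
-1 -6 7

Derivation:
Walk ring at distance 3 from (-4, -6, 10):
Start at center + D4*3 = (-7, -6, 13)
  hex 0: (-7, -6, 13)
  hex 1: (-6, -7, 13)
  hex 2: (-5, -8, 13)
  hex 3: (-4, -9, 13)
  hex 4: (-3, -9, 12)
  hex 5: (-2, -9, 11)
  hex 6: (-1, -9, 10)
  hex 7: (-1, -8, 9)
  hex 8: (-1, -7, 8)
  hex 9: (-1, -6, 7)
  hex 10: (-2, -5, 7)
  hex 11: (-3, -4, 7)
  hex 12: (-4, -3, 7)
  hex 13: (-5, -3, 8)
  hex 14: (-6, -3, 9)
  hex 15: (-7, -3, 10)
  hex 16: (-7, -4, 11)
  hex 17: (-7, -5, 12)
Sorted: 18 hexes.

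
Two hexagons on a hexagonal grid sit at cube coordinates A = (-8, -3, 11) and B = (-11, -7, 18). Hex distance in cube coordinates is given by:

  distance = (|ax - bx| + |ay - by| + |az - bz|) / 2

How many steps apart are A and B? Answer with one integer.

Answer: 7

Derivation:
|ax - bx| = |-8 - (-11)| = 3
|ay - by| = |-3 - (-7)| = 4
|az - bz| = |11 - 18| = 7
distance = (3 + 4 + 7) / 2 = 14 / 2 = 7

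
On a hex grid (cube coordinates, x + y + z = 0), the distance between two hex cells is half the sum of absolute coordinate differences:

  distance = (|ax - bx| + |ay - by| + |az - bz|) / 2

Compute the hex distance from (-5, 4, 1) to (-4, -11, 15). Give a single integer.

Answer: 15

Derivation:
|ax - bx| = |-5 - (-4)| = 1
|ay - by| = |4 - (-11)| = 15
|az - bz| = |1 - 15| = 14
distance = (1 + 15 + 14) / 2 = 30 / 2 = 15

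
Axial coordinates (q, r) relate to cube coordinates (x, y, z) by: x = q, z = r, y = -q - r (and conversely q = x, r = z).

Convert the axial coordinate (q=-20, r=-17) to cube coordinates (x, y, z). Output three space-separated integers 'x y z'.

Answer: -20 37 -17

Derivation:
x = q = -20
z = r = -17
y = -x - z = -(-20) - (-17) = 37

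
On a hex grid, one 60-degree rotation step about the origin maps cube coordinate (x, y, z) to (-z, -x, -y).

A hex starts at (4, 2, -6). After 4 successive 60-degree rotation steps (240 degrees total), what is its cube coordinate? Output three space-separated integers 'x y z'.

Answer: -6 4 2

Derivation:
Start: (4, 2, -6)
Step 1: (4, 2, -6) -> (-(-6), -(4), -(2)) = (6, -4, -2)
Step 2: (6, -4, -2) -> (-(-2), -(6), -(-4)) = (2, -6, 4)
Step 3: (2, -6, 4) -> (-(4), -(2), -(-6)) = (-4, -2, 6)
Step 4: (-4, -2, 6) -> (-(6), -(-4), -(-2)) = (-6, 4, 2)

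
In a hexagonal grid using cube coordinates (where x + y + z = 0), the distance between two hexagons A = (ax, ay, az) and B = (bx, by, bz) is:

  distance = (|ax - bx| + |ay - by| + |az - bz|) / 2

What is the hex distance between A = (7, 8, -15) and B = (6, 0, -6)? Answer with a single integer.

|ax - bx| = |7 - 6| = 1
|ay - by| = |8 - 0| = 8
|az - bz| = |-15 - (-6)| = 9
distance = (1 + 8 + 9) / 2 = 18 / 2 = 9

Answer: 9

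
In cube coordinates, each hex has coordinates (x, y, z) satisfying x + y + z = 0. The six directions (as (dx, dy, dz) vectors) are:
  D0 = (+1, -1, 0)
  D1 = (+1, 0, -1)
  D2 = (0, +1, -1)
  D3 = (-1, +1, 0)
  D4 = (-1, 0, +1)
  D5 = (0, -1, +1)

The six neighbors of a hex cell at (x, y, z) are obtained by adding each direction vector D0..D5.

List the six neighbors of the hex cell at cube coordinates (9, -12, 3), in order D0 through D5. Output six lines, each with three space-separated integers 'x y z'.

Answer: 10 -13 3
10 -12 2
9 -11 2
8 -11 3
8 -12 4
9 -13 4

Derivation:
Center: (9, -12, 3). Add each direction:
  D0: (9, -12, 3) + (1, -1, 0) = (10, -13, 3)
  D1: (9, -12, 3) + (1, 0, -1) = (10, -12, 2)
  D2: (9, -12, 3) + (0, 1, -1) = (9, -11, 2)
  D3: (9, -12, 3) + (-1, 1, 0) = (8, -11, 3)
  D4: (9, -12, 3) + (-1, 0, 1) = (8, -12, 4)
  D5: (9, -12, 3) + (0, -1, 1) = (9, -13, 4)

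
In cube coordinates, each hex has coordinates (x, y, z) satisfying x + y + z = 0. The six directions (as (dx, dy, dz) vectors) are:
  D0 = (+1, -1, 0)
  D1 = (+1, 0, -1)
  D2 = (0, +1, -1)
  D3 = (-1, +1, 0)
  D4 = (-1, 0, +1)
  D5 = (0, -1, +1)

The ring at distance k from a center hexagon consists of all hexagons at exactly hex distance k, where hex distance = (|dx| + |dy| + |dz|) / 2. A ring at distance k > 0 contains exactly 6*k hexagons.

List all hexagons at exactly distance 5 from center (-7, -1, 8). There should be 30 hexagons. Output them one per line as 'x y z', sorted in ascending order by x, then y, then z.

Walk ring at distance 5 from (-7, -1, 8):
Start at center + D4*5 = (-12, -1, 13)
  hex 0: (-12, -1, 13)
  hex 1: (-11, -2, 13)
  hex 2: (-10, -3, 13)
  hex 3: (-9, -4, 13)
  hex 4: (-8, -5, 13)
  hex 5: (-7, -6, 13)
  hex 6: (-6, -6, 12)
  hex 7: (-5, -6, 11)
  hex 8: (-4, -6, 10)
  hex 9: (-3, -6, 9)
  hex 10: (-2, -6, 8)
  hex 11: (-2, -5, 7)
  hex 12: (-2, -4, 6)
  hex 13: (-2, -3, 5)
  hex 14: (-2, -2, 4)
  hex 15: (-2, -1, 3)
  hex 16: (-3, 0, 3)
  hex 17: (-4, 1, 3)
  hex 18: (-5, 2, 3)
  hex 19: (-6, 3, 3)
  hex 20: (-7, 4, 3)
  hex 21: (-8, 4, 4)
  hex 22: (-9, 4, 5)
  hex 23: (-10, 4, 6)
  hex 24: (-11, 4, 7)
  hex 25: (-12, 4, 8)
  hex 26: (-12, 3, 9)
  hex 27: (-12, 2, 10)
  hex 28: (-12, 1, 11)
  hex 29: (-12, 0, 12)
Sorted: 30 hexes.

Answer: -12 -1 13
-12 0 12
-12 1 11
-12 2 10
-12 3 9
-12 4 8
-11 -2 13
-11 4 7
-10 -3 13
-10 4 6
-9 -4 13
-9 4 5
-8 -5 13
-8 4 4
-7 -6 13
-7 4 3
-6 -6 12
-6 3 3
-5 -6 11
-5 2 3
-4 -6 10
-4 1 3
-3 -6 9
-3 0 3
-2 -6 8
-2 -5 7
-2 -4 6
-2 -3 5
-2 -2 4
-2 -1 3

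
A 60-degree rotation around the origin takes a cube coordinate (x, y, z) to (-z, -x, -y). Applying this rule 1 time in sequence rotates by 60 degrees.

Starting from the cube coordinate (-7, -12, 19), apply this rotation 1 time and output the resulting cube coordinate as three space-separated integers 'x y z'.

Start: (-7, -12, 19)
Step 1: (-7, -12, 19) -> (-(19), -(-7), -(-12)) = (-19, 7, 12)

Answer: -19 7 12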